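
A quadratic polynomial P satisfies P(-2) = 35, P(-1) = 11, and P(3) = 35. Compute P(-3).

71

Write P(s) = as^2 + bs + c. Substituting each data point gives a linear system:
  4a - 2b + c = 35
  a - b + c = 11
  9a + 3b + c = 35
Solving the system yields a = 6, b = -6, c = -1.
So P(s) = 6s² - 6s - 1.
Then P(-3) = 71.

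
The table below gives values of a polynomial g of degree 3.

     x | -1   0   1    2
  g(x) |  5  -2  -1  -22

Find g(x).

Using the Lagrange interpolation formula with nodes -1, 0, 1, 2:
  L_0(x) = x(x - 1)(x - 2) / -6
  L_1(x) = (x + 1)(x - 1)(x - 2) / 2
  L_2(x) = (x + 1)x(x - 2) / -2
  L_3(x) = (x + 1)x(x - 1) / 6
Then g(x) = 5·L_0(x) - 2·L_1(x) - 1·L_2(x) - 22·L_3(x).
Expanding and collecting terms gives g(x) = -5x^3 + 4x^2 + 2x - 2.
Check: g(-1) = 5. ✓

g(x) = -5x^3 + 4x^2 + 2x - 2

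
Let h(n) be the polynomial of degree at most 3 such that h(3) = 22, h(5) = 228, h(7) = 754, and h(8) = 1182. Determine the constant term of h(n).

-2

Write h(n) = an^3 + bn^2 + cn + d. Substituting each data point gives a linear system:
  27a + 9b + 3c + d = 22
  125a + 25b + 5c + d = 228
  343a + 49b + 7c + d = 754
  512a + 64b + 8c + d = 1182
Solving the system yields a = 3, b = -5, c = -4, d = -2.
So h(n) = 3n³ - 5n² - 4n - 2.
The constant term is -2.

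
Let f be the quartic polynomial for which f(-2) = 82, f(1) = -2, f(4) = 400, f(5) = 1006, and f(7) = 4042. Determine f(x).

Write f(x) = ax^4 + bx^3 + cx^2 + dx + e. Substituting each data point gives a linear system:
  16a - 8b + 4c - 2d + e = 82
  a + b + c + d + e = -2
  256a + 64b + 16c + 4d + e = 400
  625a + 125b + 25c + 5d + e = 1006
  2401a + 343b + 49c + 7d + e = 4042
Solving the system yields a = 2, b = -3, c = 6, d = -3, e = -4.
So f(x) = 2x^4 - 3x^3 + 6x^2 - 3x - 4.
Check: f(1) = -2. ✓

f(x) = 2x^4 - 3x^3 + 6x^2 - 3x - 4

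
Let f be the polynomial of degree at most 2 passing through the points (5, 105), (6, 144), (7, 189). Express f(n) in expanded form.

Write f(n) = an^2 + bn + c. Substituting each data point gives a linear system:
  25a + 5b + c = 105
  36a + 6b + c = 144
  49a + 7b + c = 189
Solving the system yields a = 3, b = 6, c = 0.
So f(n) = 3n² + 6n.
Check: f(5) = 105. ✓

f(n) = 3n^2 + 6n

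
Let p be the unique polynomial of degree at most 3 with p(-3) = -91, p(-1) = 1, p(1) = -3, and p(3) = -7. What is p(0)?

Using the Lagrange interpolation formula with nodes -3, -1, 1, 3:
  L_0(s) = (s + 1)(s - 1)(s - 3) / -48
  L_1(s) = (s + 3)(s - 1)(s - 3) / 16
  L_2(s) = (s + 3)(s + 1)(s - 3) / -16
  L_3(s) = (s + 3)(s + 1)(s - 1) / 48
Then p(s) = -91·L_0(s) + 1·L_1(s) - 3·L_2(s) - 7·L_3(s).
Expanding and collecting terms gives p(s) = 2s^3 - 6s^2 - 4s + 5.
Evaluating at s = 0: p(0) = 5.

5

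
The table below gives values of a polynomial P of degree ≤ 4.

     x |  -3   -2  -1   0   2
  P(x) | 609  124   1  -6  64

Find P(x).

Write P(x) = ax^4 + bx^3 + cx^2 + dx + e. Substituting each data point gives a linear system:
  81a - 27b + 9c - 3d + e = 609
  16a - 8b + 4c - 2d + e = 124
  a - b + c - d + e = 1
  e = -6
  16a + 8b + 4c + 2d + e = 64
Solving the system yields a = 6, b = -5, c = 1, d = 5, e = -6.
So P(x) = 6x^4 - 5x^3 + x^2 + 5x - 6.
Check: P(-2) = 124. ✓

P(x) = 6x^4 - 5x^3 + x^2 + 5x - 6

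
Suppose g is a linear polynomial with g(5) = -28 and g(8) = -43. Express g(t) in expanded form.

Using the Lagrange interpolation formula with nodes 5, 8:
  L_0(t) = (t - 8) / -3
  L_1(t) = (t - 5) / 3
Then g(t) = -28·L_0(t) - 43·L_1(t).
Expanding and collecting terms gives g(t) = -5t - 3.
Check: g(5) = -28. ✓

g(t) = -5t - 3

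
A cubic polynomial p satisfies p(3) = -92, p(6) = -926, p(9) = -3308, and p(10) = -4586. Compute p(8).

-2292

Using the Lagrange interpolation formula with nodes 3, 6, 9, 10:
  L_0(x) = (x - 6)(x - 9)(x - 10) / -126
  L_1(x) = (x - 3)(x - 9)(x - 10) / 36
  L_2(x) = (x - 3)(x - 6)(x - 10) / -18
  L_3(x) = (x - 3)(x - 6)(x - 9) / 28
Then p(x) = -92·L_0(x) - 926·L_1(x) - 3308·L_2(x) - 4586·L_3(x).
Expanding and collecting terms gives p(x) = -5x³ + 4x² + x + 4.
Evaluating at x = 8: p(8) = -2292.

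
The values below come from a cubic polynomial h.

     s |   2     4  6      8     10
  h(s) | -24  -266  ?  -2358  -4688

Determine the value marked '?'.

On equispaced nodes a degree-3 polynomial has vanishing fourth forward difference, so
  h(2) - 4·h(4) + 6·h(6) - 4·h(8) + h(10) = 0.
Substituting the known values and solving for h(6):
  6·h(6) = -5784
  h(6) = -964.

-964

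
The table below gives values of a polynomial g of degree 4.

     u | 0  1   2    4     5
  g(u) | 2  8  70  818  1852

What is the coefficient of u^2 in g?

Write g(u) = au^4 + bu^3 + cu^2 + du + e. Substituting each data point gives a linear system:
  e = 2
  a + b + c + d + e = 8
  16a + 8b + 4c + 2d + e = 70
  256a + 64b + 16c + 4d + e = 818
  625a + 125b + 25c + 5d + e = 1852
Solving the system yields a = 2, b = 5, c = -1, d = 0, e = 2.
So g(u) = 2u^4 + 5u^3 - u^2 + 2.
The coefficient of u^2 is -1.

-1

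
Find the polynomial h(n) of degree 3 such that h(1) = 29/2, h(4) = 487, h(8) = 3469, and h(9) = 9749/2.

Write h(n) = an^3 + bn^2 + cn + d. Substituting each data point gives a linear system:
  a + b + c + d = 29/2
  64a + 16b + 4c + d = 487
  512a + 64b + 8c + d = 3469
  729a + 81b + 9c + d = 9749/2
Solving the system yields a = 6, b = 6, c = 3/2, d = 1.
So h(n) = 6n³ + 6n² + (3/2)n + 1.
Check: h(4) = 487. ✓

h(n) = 6n^3 + 6n^2 + (3/2)n + 1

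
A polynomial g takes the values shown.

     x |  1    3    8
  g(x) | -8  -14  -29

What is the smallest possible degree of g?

Divided differences on the nodes 1, 3, 8:
  order 0: -8  -14  -29
  order 1: -3  -3
  order 2: 0
The order-1 divided differences are all -3 (nonzero) and every higher order vanishes, so the data lies on a polynomial of degree exactly 1.

1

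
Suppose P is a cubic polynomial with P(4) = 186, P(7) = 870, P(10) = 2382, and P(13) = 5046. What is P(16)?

Forward differences of the values at x = 4, 7, 10, 13:
  P  : 186  870  2382  5046
  Δ  : 684  1512  2664
  Δ^2: 828  1152
  Δ^3: 324
The third differences are constant, confirming degree 3.
Interpolating (Newton forward form) and evaluating at x = 16 gives P(16) = 9186.

9186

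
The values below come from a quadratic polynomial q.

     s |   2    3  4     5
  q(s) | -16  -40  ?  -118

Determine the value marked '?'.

On equispaced nodes a degree-2 polynomial has vanishing third forward difference, so
  - q(2) + 3·q(3) - 3·q(4) + q(5) = 0.
Substituting the known values and solving for q(4):
  -3·q(4) = 222
  q(4) = -74.

-74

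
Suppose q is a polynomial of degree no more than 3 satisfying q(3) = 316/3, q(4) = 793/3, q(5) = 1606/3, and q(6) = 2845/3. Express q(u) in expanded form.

q(u) = 5u^3 - 4u^2 + 2u + 1/3

Write q(u) = au^3 + bu^2 + cu + d. Substituting each data point gives a linear system:
  27a + 9b + 3c + d = 316/3
  64a + 16b + 4c + d = 793/3
  125a + 25b + 5c + d = 1606/3
  216a + 36b + 6c + d = 2845/3
Solving the system yields a = 5, b = -4, c = 2, d = 1/3.
So q(u) = 5u^3 - 4u^2 + 2u + 1/3.
Check: q(4) = 793/3. ✓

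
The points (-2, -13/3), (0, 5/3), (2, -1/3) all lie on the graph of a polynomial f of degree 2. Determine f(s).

f(s) = -s^2 + s + 5/3

Write f(s) = as^2 + bs + c. Substituting each data point gives a linear system:
  4a - 2b + c = -13/3
  c = 5/3
  4a + 2b + c = -1/3
Solving the system yields a = -1, b = 1, c = 5/3.
So f(s) = -s² + s + 5/3.
Check: f(-2) = -13/3. ✓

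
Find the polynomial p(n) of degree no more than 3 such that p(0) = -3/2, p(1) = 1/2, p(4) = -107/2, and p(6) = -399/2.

Write p(n) = an^3 + bn^2 + cn + d. Substituting each data point gives a linear system:
  d = -3/2
  a + b + c + d = 1/2
  64a + 16b + 4c + d = -107/2
  216a + 36b + 6c + d = -399/2
Solving the system yields a = -1, b = 0, c = 3, d = -3/2.
So p(n) = -n^3 + 3n - 3/2.
Check: p(4) = -107/2. ✓

p(n) = -n^3 + 3n - 3/2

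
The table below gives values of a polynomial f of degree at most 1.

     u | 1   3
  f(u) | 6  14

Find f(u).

Write f(u) = au + b. Substituting each data point gives a linear system:
  a + b = 6
  3a + b = 14
Solving the system yields a = 4, b = 2.
So f(u) = 4u + 2.
Check: f(1) = 6. ✓

f(u) = 4u + 2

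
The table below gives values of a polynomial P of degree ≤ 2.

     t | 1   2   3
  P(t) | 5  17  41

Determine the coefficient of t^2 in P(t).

6

Write P(t) = at^2 + bt + c. Substituting each data point gives a linear system:
  a + b + c = 5
  4a + 2b + c = 17
  9a + 3b + c = 41
Solving the system yields a = 6, b = -6, c = 5.
So P(t) = 6t² - 6t + 5.
The leading coefficient is 6.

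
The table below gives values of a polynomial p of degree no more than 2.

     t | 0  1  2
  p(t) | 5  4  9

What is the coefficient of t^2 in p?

3

Write p(t) = at^2 + bt + c. Substituting each data point gives a linear system:
  c = 5
  a + b + c = 4
  4a + 2b + c = 9
Solving the system yields a = 3, b = -4, c = 5.
So p(t) = 3t² - 4t + 5.
The leading coefficient is 3.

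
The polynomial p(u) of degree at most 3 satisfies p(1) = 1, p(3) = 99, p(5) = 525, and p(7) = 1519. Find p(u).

Write p(u) = au^3 + bu^2 + cu + d. Substituting each data point gives a linear system:
  a + b + c + d = 1
  27a + 9b + 3c + d = 99
  125a + 25b + 5c + d = 525
  343a + 49b + 7c + d = 1519
Solving the system yields a = 5, b = -4, c = 0, d = 0.
So p(u) = 5u^3 - 4u^2.
Check: p(1) = 1. ✓

p(u) = 5u^3 - 4u^2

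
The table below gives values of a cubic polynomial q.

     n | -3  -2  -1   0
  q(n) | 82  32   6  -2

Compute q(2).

Using the Lagrange interpolation formula with nodes -3, -2, -1, 0:
  L_0(n) = (n + 2)(n + 1)n / -6
  L_1(n) = (n + 3)(n + 1)n / 2
  L_2(n) = (n + 3)(n + 2)n / -2
  L_3(n) = (n + 3)(n + 2)(n + 1) / 6
Then q(n) = 82·L_0(n) + 32·L_1(n) + 6·L_2(n) - 2·L_3(n).
Expanding and collecting terms gives q(n) = -n^3 + 6n^2 - n - 2.
Evaluating at n = 2: q(2) = 12.

12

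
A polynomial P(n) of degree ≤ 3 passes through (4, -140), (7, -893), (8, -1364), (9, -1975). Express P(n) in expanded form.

P(n) = -3n^3 + 2n^2 + 6n - 4

Write P(n) = an^3 + bn^2 + cn + d. Substituting each data point gives a linear system:
  64a + 16b + 4c + d = -140
  343a + 49b + 7c + d = -893
  512a + 64b + 8c + d = -1364
  729a + 81b + 9c + d = -1975
Solving the system yields a = -3, b = 2, c = 6, d = -4.
So P(n) = -3n^3 + 2n^2 + 6n - 4.
Check: P(8) = -1364. ✓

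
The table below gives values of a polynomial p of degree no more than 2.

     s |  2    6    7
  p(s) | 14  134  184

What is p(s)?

p(s) = 4s^2 - 2s + 2

Using the Lagrange interpolation formula with nodes 2, 6, 7:
  L_0(s) = (s - 6)(s - 7) / 20
  L_1(s) = (s - 2)(s - 7) / -4
  L_2(s) = (s - 2)(s - 6) / 5
Then p(s) = 14·L_0(s) + 134·L_1(s) + 184·L_2(s).
Expanding and collecting terms gives p(s) = 4s^2 - 2s + 2.
Check: p(6) = 134. ✓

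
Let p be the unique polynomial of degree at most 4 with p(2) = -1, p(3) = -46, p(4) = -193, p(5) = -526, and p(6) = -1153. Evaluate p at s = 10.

Using the Lagrange interpolation formula with nodes 2, 3, 4, 5, 6:
  L_0(s) = (s - 3)(s - 4)(s - 5)(s - 6) / 24
  L_1(s) = (s - 2)(s - 4)(s - 5)(s - 6) / -6
  L_2(s) = (s - 2)(s - 3)(s - 5)(s - 6) / 4
  L_3(s) = (s - 2)(s - 3)(s - 4)(s - 6) / -6
  L_4(s) = (s - 2)(s - 3)(s - 4)(s - 5) / 24
Then p(s) = -1·L_0(s) - 46·L_1(s) - 193·L_2(s) - 526·L_3(s) - 1153·L_4(s).
Expanding and collecting terms gives p(s) = -s⁴ + 4s² - 1.
Evaluating at s = 10: p(10) = -9601.

-9601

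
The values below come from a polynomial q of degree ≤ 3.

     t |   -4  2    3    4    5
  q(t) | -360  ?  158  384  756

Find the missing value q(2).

42

The 4 known points determine the degree-3 polynomial uniquely.
Write q(t) = at^3 + bt^2 + ct + d. Substituting each data point gives a linear system:
  -64a + 16b - 4c + d = -360
  27a + 9b + 3c + d = 158
  64a + 16b + 4c + d = 384
  125a + 25b + 5c + d = 756
Solving the system yields a = 6, b = 1, c = -3, d = -4.
So q(t) = 6t^3 + t^2 - 3t - 4.
Then q(2) = 42.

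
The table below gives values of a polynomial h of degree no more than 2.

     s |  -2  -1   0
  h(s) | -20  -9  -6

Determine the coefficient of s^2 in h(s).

-4

Write h(s) = as^2 + bs + c. Substituting each data point gives a linear system:
  4a - 2b + c = -20
  a - b + c = -9
  c = -6
Solving the system yields a = -4, b = -1, c = -6.
So h(s) = -4s^2 - s - 6.
The leading coefficient is -4.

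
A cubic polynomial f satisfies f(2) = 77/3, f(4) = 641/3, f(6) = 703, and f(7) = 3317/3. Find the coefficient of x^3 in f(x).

Write f(x) = ax^3 + bx^2 + cx + d. Substituting each data point gives a linear system:
  8a + 4b + 2c + d = 77/3
  64a + 16b + 4c + d = 641/3
  216a + 36b + 6c + d = 703
  343a + 49b + 7c + d = 3317/3
Solving the system yields a = 3, b = 5/3, c = 0, d = -5.
So f(x) = 3x³ + (5/3)x² - 5.
The leading coefficient is 3.

3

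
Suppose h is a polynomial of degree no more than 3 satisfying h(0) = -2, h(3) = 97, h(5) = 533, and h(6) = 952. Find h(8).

Using the Lagrange interpolation formula with nodes 0, 3, 5, 6:
  L_0(n) = (n - 3)(n - 5)(n - 6) / -90
  L_1(n) = n(n - 5)(n - 6) / 18
  L_2(n) = n(n - 3)(n - 6) / -10
  L_3(n) = n(n - 3)(n - 5) / 18
Then h(n) = -2·L_0(n) + 97·L_1(n) + 533·L_2(n) + 952·L_3(n).
Expanding and collecting terms gives h(n) = 5n^3 - 3n^2 - 3n - 2.
Evaluating at n = 8: h(8) = 2342.

2342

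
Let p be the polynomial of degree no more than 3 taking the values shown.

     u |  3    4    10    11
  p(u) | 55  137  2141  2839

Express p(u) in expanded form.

p(u) = 2u^3 + 2u^2 - 6u + 1

Using the Lagrange interpolation formula with nodes 3, 4, 10, 11:
  L_0(u) = (u - 4)(u - 10)(u - 11) / -56
  L_1(u) = (u - 3)(u - 10)(u - 11) / 42
  L_2(u) = (u - 3)(u - 4)(u - 11) / -42
  L_3(u) = (u - 3)(u - 4)(u - 10) / 56
Then p(u) = 55·L_0(u) + 137·L_1(u) + 2141·L_2(u) + 2839·L_3(u).
Expanding and collecting terms gives p(u) = 2u^3 + 2u^2 - 6u + 1.
Check: p(10) = 2141. ✓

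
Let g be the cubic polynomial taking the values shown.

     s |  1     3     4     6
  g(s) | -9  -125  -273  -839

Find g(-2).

Write g(s) = as^3 + bs^2 + cs + d. Substituting each data point gives a linear system:
  a + b + c + d = -9
  27a + 9b + 3c + d = -125
  64a + 16b + 4c + d = -273
  216a + 36b + 6c + d = -839
Solving the system yields a = -3, b = -6, c = 5, d = -5.
So g(s) = -3s^3 - 6s^2 + 5s - 5.
Then g(-2) = -15.

-15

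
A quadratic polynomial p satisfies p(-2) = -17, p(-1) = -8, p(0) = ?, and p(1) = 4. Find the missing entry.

-1

On equispaced nodes a degree-2 polynomial has vanishing third forward difference, so
  - p(-2) + 3·p(-1) - 3·p(0) + p(1) = 0.
Substituting the known values and solving for p(0):
  -3·p(0) = 3
  p(0) = -1.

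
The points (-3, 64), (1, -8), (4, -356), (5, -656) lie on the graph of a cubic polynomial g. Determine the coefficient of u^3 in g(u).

-4

Write g(u) = au^3 + bu^2 + cu + d. Substituting each data point gives a linear system:
  -27a + 9b - 3c + d = 64
  a + b + c + d = -8
  64a + 16b + 4c + d = -356
  125a + 25b + 5c + d = -656
Solving the system yields a = -4, b = -6, c = -2, d = 4.
So g(u) = -4u^3 - 6u^2 - 2u + 4.
The leading coefficient is -4.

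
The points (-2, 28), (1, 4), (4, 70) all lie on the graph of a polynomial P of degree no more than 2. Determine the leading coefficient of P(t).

5

Write P(t) = at^2 + bt + c. Substituting each data point gives a linear system:
  4a - 2b + c = 28
  a + b + c = 4
  16a + 4b + c = 70
Solving the system yields a = 5, b = -3, c = 2.
So P(t) = 5t² - 3t + 2.
The leading coefficient is 5.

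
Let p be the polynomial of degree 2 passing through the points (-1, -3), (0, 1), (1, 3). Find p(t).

p(t) = -t^2 + 3t + 1

Write p(t) = at^2 + bt + c. Substituting each data point gives a linear system:
  a - b + c = -3
  c = 1
  a + b + c = 3
Solving the system yields a = -1, b = 3, c = 1.
So p(t) = -t² + 3t + 1.
Check: p(-1) = -3. ✓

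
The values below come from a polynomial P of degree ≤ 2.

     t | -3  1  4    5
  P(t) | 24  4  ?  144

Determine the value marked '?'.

94

The 3 known points determine the degree-2 polynomial uniquely.
Write P(t) = at^2 + bt + c. Substituting each data point gives a linear system:
  9a - 3b + c = 24
  a + b + c = 4
  25a + 5b + c = 144
Solving the system yields a = 5, b = 5, c = -6.
So P(t) = 5t^2 + 5t - 6.
Then P(4) = 94.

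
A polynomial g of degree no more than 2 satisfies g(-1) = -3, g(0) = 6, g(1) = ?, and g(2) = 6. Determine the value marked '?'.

9

The 3 known points determine the degree-2 polynomial uniquely.
Write g(x) = ax^2 + bx + c. Substituting each data point gives a linear system:
  a - b + c = -3
  c = 6
  4a + 2b + c = 6
Solving the system yields a = -3, b = 6, c = 6.
So g(x) = -3x² + 6x + 6.
Then g(1) = 9.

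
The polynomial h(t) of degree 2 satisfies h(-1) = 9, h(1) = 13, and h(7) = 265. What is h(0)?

6

Using the Lagrange interpolation formula with nodes -1, 1, 7:
  L_0(t) = (t - 1)(t - 7) / 16
  L_1(t) = (t + 1)(t - 7) / -12
  L_2(t) = (t + 1)(t - 1) / 48
Then h(t) = 9·L_0(t) + 13·L_1(t) + 265·L_2(t).
Expanding and collecting terms gives h(t) = 5t^2 + 2t + 6.
Evaluating at t = 0: h(0) = 6.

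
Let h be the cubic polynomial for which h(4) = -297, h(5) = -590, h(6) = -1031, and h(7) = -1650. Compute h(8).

Using the Lagrange interpolation formula with nodes 4, 5, 6, 7:
  L_0(s) = (s - 5)(s - 6)(s - 7) / -6
  L_1(s) = (s - 4)(s - 6)(s - 7) / 2
  L_2(s) = (s - 4)(s - 5)(s - 7) / -2
  L_3(s) = (s - 4)(s - 5)(s - 6) / 6
Then h(s) = -297·L_0(s) - 590·L_1(s) - 1031·L_2(s) - 1650·L_3(s).
Expanding and collecting terms gives h(s) = -5s^3 + s^2 + 3s - 5.
Evaluating at s = 8: h(8) = -2477.

-2477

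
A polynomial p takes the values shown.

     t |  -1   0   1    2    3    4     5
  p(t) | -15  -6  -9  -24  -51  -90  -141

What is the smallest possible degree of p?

2

Forward differences of the values at t = -1, 0, 1, 2, 3, 4, 5:
  p  : -15  -6  -9  -24  -51  -90  -141
  Δ  : 9  -3  -15  -27  -39  -51
  Δ^2: -12  -12  -12  -12  -12
  Δ^3: 0  0  0  0
  Δ^4: 0  0  0
  Δ^5: 0  0
  Δ^6: 0
The second differences are constant (-12) and nonzero, while all higher differences vanish, so the minimal degree is 2.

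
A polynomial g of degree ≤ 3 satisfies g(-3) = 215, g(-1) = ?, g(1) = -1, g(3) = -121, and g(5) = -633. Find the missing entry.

The 4 known points determine the degree-3 polynomial uniquely.
Write g(t) = at^3 + bt^2 + ct + d. Substituting each data point gives a linear system:
  -27a + 9b - 3c + d = 215
  a + b + c + d = -1
  27a + 9b + 3c + d = -121
  125a + 25b + 5c + d = -633
Solving the system yields a = -6, b = 5, c = -2, d = 2.
So g(t) = -6t^3 + 5t^2 - 2t + 2.
Then g(-1) = 15.

15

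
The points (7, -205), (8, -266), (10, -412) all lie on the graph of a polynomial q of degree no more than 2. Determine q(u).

q(u) = -4u^2 - u - 2

Using the Lagrange interpolation formula with nodes 7, 8, 10:
  L_0(u) = (u - 8)(u - 10) / 3
  L_1(u) = (u - 7)(u - 10) / -2
  L_2(u) = (u - 7)(u - 8) / 6
Then q(u) = -205·L_0(u) - 266·L_1(u) - 412·L_2(u).
Expanding and collecting terms gives q(u) = -4u² - u - 2.
Check: q(8) = -266. ✓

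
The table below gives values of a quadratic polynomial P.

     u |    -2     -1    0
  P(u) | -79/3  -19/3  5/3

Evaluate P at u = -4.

Write P(u) = au^2 + bu + c. Substituting each data point gives a linear system:
  4a - 2b + c = -79/3
  a - b + c = -19/3
  c = 5/3
Solving the system yields a = -6, b = 2, c = 5/3.
So P(u) = -6u² + 2u + 5/3.
Then P(-4) = -307/3.

-307/3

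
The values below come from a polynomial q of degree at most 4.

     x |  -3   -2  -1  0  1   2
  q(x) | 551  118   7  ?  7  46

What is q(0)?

2

The 5 known points determine the degree-4 polynomial uniquely.
Write q(x) = ax^4 + bx^3 + cx^2 + dx + e. Substituting each data point gives a linear system:
  81a - 27b + 9c - 3d + e = 551
  16a - 8b + 4c - 2d + e = 118
  a - b + c - d + e = 7
  a + b + c + d + e = 7
  16a + 8b + 4c + 2d + e = 46
Solving the system yields a = 5, b = -6, c = 0, d = 6, e = 2.
So q(x) = 5x^4 - 6x^3 + 6x + 2.
Then q(0) = 2.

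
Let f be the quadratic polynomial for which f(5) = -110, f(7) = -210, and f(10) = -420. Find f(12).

Write f(x) = ax^2 + bx + c. Substituting each data point gives a linear system:
  25a + 5b + c = -110
  49a + 7b + c = -210
  100a + 10b + c = -420
Solving the system yields a = -4, b = -2, c = 0.
So f(x) = -4x^2 - 2x.
Then f(12) = -600.

-600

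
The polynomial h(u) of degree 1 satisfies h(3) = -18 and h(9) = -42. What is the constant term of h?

-6

Write h(u) = au + b. Substituting each data point gives a linear system:
  3a + b = -18
  9a + b = -42
Solving the system yields a = -4, b = -6.
So h(u) = -4u - 6.
The constant term is -6.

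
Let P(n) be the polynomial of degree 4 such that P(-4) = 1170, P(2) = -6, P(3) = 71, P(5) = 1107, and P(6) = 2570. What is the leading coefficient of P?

3

Write P(n) = an^4 + bn^3 + cn^2 + dn + e. Substituting each data point gives a linear system:
  256a - 64b + 16c - 4d + e = 1170
  16a + 8b + 4c + 2d + e = -6
  81a + 27b + 9c + 3d + e = 71
  625a + 125b + 25c + 5d + e = 1107
  1296a + 216b + 36c + 6d + e = 2570
Solving the system yields a = 3, b = -6, c = 0, d = -4, e = 2.
So P(n) = 3n^4 - 6n^3 - 4n + 2.
The leading coefficient is 3.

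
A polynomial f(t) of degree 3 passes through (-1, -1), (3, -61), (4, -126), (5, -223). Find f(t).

f(t) = -t^3 - 4t^2 + 2

Using the Lagrange interpolation formula with nodes -1, 3, 4, 5:
  L_0(t) = (t - 3)(t - 4)(t - 5) / -120
  L_1(t) = (t + 1)(t - 4)(t - 5) / 8
  L_2(t) = (t + 1)(t - 3)(t - 5) / -5
  L_3(t) = (t + 1)(t - 3)(t - 4) / 12
Then f(t) = -1·L_0(t) - 61·L_1(t) - 126·L_2(t) - 223·L_3(t).
Expanding and collecting terms gives f(t) = -t³ - 4t² + 2.
Check: f(-1) = -1. ✓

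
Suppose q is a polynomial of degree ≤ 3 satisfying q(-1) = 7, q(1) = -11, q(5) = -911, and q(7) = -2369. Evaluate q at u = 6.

Using the Lagrange interpolation formula with nodes -1, 1, 5, 7:
  L_0(u) = (u - 1)(u - 5)(u - 7) / -96
  L_1(u) = (u + 1)(u - 5)(u - 7) / 48
  L_2(u) = (u + 1)(u - 1)(u - 7) / -48
  L_3(u) = (u + 1)(u - 1)(u - 5) / 96
Then q(u) = 7·L_0(u) - 11·L_1(u) - 911·L_2(u) - 2369·L_3(u).
Expanding and collecting terms gives q(u) = -6u^3 - 6u^2 - 3u + 4.
Evaluating at u = 6: q(6) = -1526.

-1526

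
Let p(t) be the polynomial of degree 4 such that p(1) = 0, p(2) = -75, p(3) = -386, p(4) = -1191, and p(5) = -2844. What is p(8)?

-17871

Using the Lagrange interpolation formula with nodes 1, 2, 3, 4, 5:
  L_0(t) = (t - 2)(t - 3)(t - 4)(t - 5) / 24
  L_1(t) = (t - 1)(t - 3)(t - 4)(t - 5) / -6
  L_2(t) = (t - 1)(t - 2)(t - 4)(t - 5) / 4
  L_3(t) = (t - 1)(t - 2)(t - 3)(t - 5) / -6
  L_4(t) = (t - 1)(t - 2)(t - 3)(t - 4) / 24
Then p(t) = 0·L_0(t) - 75·L_1(t) - 386·L_2(t) - 1191·L_3(t) - 2844·L_4(t).
Expanding and collecting terms gives p(t) = -4t⁴ - 3t³ + 6t + 1.
Evaluating at t = 8: p(8) = -17871.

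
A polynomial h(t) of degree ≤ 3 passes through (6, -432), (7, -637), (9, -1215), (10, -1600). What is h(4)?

Write h(t) = at^3 + bt^2 + ct + d. Substituting each data point gives a linear system:
  216a + 36b + 6c + d = -432
  343a + 49b + 7c + d = -637
  729a + 81b + 9c + d = -1215
  1000a + 100b + 10c + d = -1600
Solving the system yields a = -1, b = -6, c = 0, d = 0.
So h(t) = -t³ - 6t².
Then h(4) = -160.

-160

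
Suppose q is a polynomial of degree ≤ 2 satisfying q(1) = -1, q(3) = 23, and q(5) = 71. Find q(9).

Using the Lagrange interpolation formula with nodes 1, 3, 5:
  L_0(u) = (u - 3)(u - 5) / 8
  L_1(u) = (u - 1)(u - 5) / -4
  L_2(u) = (u - 1)(u - 3) / 8
Then q(u) = -1·L_0(u) + 23·L_1(u) + 71·L_2(u).
Expanding and collecting terms gives q(u) = 3u² - 4.
Evaluating at u = 9: q(9) = 239.

239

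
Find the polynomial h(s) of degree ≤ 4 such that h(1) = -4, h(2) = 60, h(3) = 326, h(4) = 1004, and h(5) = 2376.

h(s) = 3s^4 + 5s^3 - 4s^2 - 4s - 4

Write h(s) = as^4 + bs^3 + cs^2 + ds + e. Substituting each data point gives a linear system:
  a + b + c + d + e = -4
  16a + 8b + 4c + 2d + e = 60
  81a + 27b + 9c + 3d + e = 326
  256a + 64b + 16c + 4d + e = 1004
  625a + 125b + 25c + 5d + e = 2376
Solving the system yields a = 3, b = 5, c = -4, d = -4, e = -4.
So h(s) = 3s^4 + 5s^3 - 4s^2 - 4s - 4.
Check: h(5) = 2376. ✓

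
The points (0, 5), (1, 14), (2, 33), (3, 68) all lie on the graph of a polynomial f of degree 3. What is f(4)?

125

Forward differences of the values at t = 0, 1, 2, 3:
  f  : 5  14  33  68
  Δ  : 9  19  35
  Δ^2: 10  16
  Δ^3: 6
The third differences are constant, confirming degree 3.
Interpolating (Newton forward form) and evaluating at t = 4 gives f(4) = 125.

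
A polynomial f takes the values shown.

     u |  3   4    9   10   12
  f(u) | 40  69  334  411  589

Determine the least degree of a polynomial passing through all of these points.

2

Divided differences on the nodes 3, 4, 9, 10, 12:
  order 0: 40  69  334  411  589
  order 1: 29  53  77  89
  order 2: 4  4  4
  order 3: 0  0
  order 4: 0
The order-2 divided differences are all 4 (nonzero) and every higher order vanishes, so the data lies on a polynomial of degree exactly 2.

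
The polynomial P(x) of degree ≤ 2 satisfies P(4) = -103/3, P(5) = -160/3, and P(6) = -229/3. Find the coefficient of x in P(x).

-1

Write P(x) = ax^2 + bx + c. Substituting each data point gives a linear system:
  16a + 4b + c = -103/3
  25a + 5b + c = -160/3
  36a + 6b + c = -229/3
Solving the system yields a = -2, b = -1, c = 5/3.
So P(x) = -2x² - x + 5/3.
The coefficient of x is -1.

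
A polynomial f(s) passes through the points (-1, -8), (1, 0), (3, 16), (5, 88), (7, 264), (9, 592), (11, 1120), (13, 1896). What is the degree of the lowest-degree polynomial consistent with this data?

3

Forward differences of the values at s = -1, 1, 3, 5, 7, 9, 11, 13:
  f  : -8  0  16  88  264  592  1120  1896
  Δ  : 8  16  72  176  328  528  776
  Δ^2: 8  56  104  152  200  248
  Δ^3: 48  48  48  48  48
  Δ^4: 0  0  0  0
  Δ^5: 0  0  0
  Δ^6: 0  0
  Δ^7: 0
The third differences are constant (48) and nonzero, while all higher differences vanish, so the minimal degree is 3.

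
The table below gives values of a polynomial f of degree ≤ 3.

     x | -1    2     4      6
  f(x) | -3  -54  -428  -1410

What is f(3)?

-183

Using the Lagrange interpolation formula with nodes -1, 2, 4, 6:
  L_0(x) = (x - 2)(x - 4)(x - 6) / -105
  L_1(x) = (x + 1)(x - 4)(x - 6) / 24
  L_2(x) = (x + 1)(x - 2)(x - 6) / -20
  L_3(x) = (x + 1)(x - 2)(x - 4) / 56
Then f(x) = -3·L_0(x) - 54·L_1(x) - 428·L_2(x) - 1410·L_3(x).
Expanding and collecting terms gives f(x) = -6x^3 - 4x^2 + 5x.
Evaluating at x = 3: f(3) = -183.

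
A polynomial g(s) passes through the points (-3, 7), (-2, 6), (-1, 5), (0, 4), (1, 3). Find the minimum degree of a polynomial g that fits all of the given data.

1

Forward differences of the values at s = -3, -2, -1, 0, 1:
  g  : 7  6  5  4  3
  Δ  : -1  -1  -1  -1
  Δ^2: 0  0  0
  Δ^3: 0  0
  Δ^4: 0
The first differences are constant (-1) and nonzero, while all higher differences vanish, so the minimal degree is 1.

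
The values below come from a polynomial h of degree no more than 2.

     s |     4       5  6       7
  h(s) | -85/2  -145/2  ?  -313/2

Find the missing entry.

On equispaced nodes a degree-2 polynomial has vanishing third forward difference, so
  - h(4) + 3·h(5) - 3·h(6) + h(7) = 0.
Substituting the known values and solving for h(6):
  -3·h(6) = 663/2
  h(6) = -221/2.

-221/2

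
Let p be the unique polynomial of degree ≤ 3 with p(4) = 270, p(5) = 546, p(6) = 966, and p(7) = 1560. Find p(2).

Using the Lagrange interpolation formula with nodes 4, 5, 6, 7:
  L_0(x) = (x - 5)(x - 6)(x - 7) / -6
  L_1(x) = (x - 4)(x - 6)(x - 7) / 2
  L_2(x) = (x - 4)(x - 5)(x - 7) / -2
  L_3(x) = (x - 4)(x - 5)(x - 6) / 6
Then p(x) = 270·L_0(x) + 546·L_1(x) + 966·L_2(x) + 1560·L_3(x).
Expanding and collecting terms gives p(x) = 5x³ - 3x² - 2x + 6.
Evaluating at x = 2: p(2) = 30.

30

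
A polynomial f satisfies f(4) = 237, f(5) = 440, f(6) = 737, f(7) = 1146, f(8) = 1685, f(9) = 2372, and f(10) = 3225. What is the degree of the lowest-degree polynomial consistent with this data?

3

Forward differences of the values at n = 4, 5, 6, 7, 8, 9, 10:
  f  : 237  440  737  1146  1685  2372  3225
  Δ  : 203  297  409  539  687  853
  Δ^2: 94  112  130  148  166
  Δ^3: 18  18  18  18
  Δ^4: 0  0  0
  Δ^5: 0  0
  Δ^6: 0
The third differences are constant (18) and nonzero, while all higher differences vanish, so the minimal degree is 3.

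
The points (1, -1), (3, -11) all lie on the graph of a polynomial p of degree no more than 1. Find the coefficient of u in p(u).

-5

Write p(u) = au + b. Substituting each data point gives a linear system:
  a + b = -1
  3a + b = -11
Solving the system yields a = -5, b = 4.
So p(u) = -5u + 4.
The leading coefficient is -5.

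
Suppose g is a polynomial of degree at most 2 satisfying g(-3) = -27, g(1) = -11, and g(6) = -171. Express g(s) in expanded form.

g(s) = -4s^2 - 4s - 3

Write g(s) = as^2 + bs + c. Substituting each data point gives a linear system:
  9a - 3b + c = -27
  a + b + c = -11
  36a + 6b + c = -171
Solving the system yields a = -4, b = -4, c = -3.
So g(s) = -4s^2 - 4s - 3.
Check: g(1) = -11. ✓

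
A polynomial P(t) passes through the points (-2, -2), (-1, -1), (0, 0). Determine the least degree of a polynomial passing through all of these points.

1

Forward differences of the values at t = -2, -1, 0:
  P  : -2  -1  0
  Δ  : 1  1
  Δ^2: 0
The first differences are constant (1) and nonzero, while all higher differences vanish, so the minimal degree is 1.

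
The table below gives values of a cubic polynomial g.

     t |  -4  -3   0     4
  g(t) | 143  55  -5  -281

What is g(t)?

g(t) = -3t^3 - 4t^2 - 5t - 5

Write g(t) = at^3 + bt^2 + ct + d. Substituting each data point gives a linear system:
  -64a + 16b - 4c + d = 143
  -27a + 9b - 3c + d = 55
  d = -5
  64a + 16b + 4c + d = -281
Solving the system yields a = -3, b = -4, c = -5, d = -5.
So g(t) = -3t³ - 4t² - 5t - 5.
Check: g(-4) = 143. ✓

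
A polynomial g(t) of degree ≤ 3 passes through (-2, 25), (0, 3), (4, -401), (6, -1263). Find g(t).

g(t) = -5t^3 - 5t^2 - t + 3

Using the Lagrange interpolation formula with nodes -2, 0, 4, 6:
  L_0(t) = t(t - 4)(t - 6) / -96
  L_1(t) = (t + 2)(t - 4)(t - 6) / 48
  L_2(t) = (t + 2)t(t - 6) / -48
  L_3(t) = (t + 2)t(t - 4) / 96
Then g(t) = 25·L_0(t) + 3·L_1(t) - 401·L_2(t) - 1263·L_3(t).
Expanding and collecting terms gives g(t) = -5t^3 - 5t^2 - t + 3.
Check: g(4) = -401. ✓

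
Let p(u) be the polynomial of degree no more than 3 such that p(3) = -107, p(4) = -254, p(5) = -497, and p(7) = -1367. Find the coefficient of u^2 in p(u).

Write p(u) = au^3 + bu^2 + cu + d. Substituting each data point gives a linear system:
  27a + 9b + 3c + d = -107
  64a + 16b + 4c + d = -254
  125a + 25b + 5c + d = -497
  343a + 49b + 7c + d = -1367
Solving the system yields a = -4, b = 0, c = 1, d = -2.
So p(u) = -4u^3 + u - 2.
The coefficient of u^2 is 0.

0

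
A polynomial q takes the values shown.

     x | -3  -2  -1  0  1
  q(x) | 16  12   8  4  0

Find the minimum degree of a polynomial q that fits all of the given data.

Forward differences of the values at x = -3, -2, -1, 0, 1:
  q  : 16  12  8  4  0
  Δ  : -4  -4  -4  -4
  Δ^2: 0  0  0
  Δ^3: 0  0
  Δ^4: 0
The first differences are constant (-4) and nonzero, while all higher differences vanish, so the minimal degree is 1.

1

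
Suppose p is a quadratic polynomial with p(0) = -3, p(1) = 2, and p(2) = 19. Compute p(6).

207

Write p(s) = as^2 + bs + c. Substituting each data point gives a linear system:
  c = -3
  a + b + c = 2
  4a + 2b + c = 19
Solving the system yields a = 6, b = -1, c = -3.
So p(s) = 6s² - s - 3.
Then p(6) = 207.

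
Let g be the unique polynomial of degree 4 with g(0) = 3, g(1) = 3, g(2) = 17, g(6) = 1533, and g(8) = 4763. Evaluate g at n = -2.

-27

Using the Lagrange interpolation formula with nodes 0, 1, 2, 6, 8:
  L_0(n) = (n - 1)(n - 2)(n - 6)(n - 8) / 96
  L_1(n) = n(n - 2)(n - 6)(n - 8) / -35
  L_2(n) = n(n - 1)(n - 6)(n - 8) / 48
  L_3(n) = n(n - 1)(n - 2)(n - 8) / -240
  L_4(n) = n(n - 1)(n - 2)(n - 6) / 672
Then g(n) = 3·L_0(n) + 3·L_1(n) + 17·L_2(n) + 1533·L_3(n) + 4763·L_4(n).
Expanding and collecting terms gives g(n) = n^4 + 2n^3 - 6n^2 + 3n + 3.
Evaluating at n = -2: g(-2) = -27.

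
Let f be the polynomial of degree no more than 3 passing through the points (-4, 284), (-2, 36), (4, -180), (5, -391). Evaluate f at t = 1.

Write f(t) = at^3 + bt^2 + ct + d. Substituting each data point gives a linear system:
  -64a + 16b - 4c + d = 284
  -8a + 4b - 2c + d = 36
  64a + 16b + 4c + d = -180
  125a + 25b + 5c + d = -391
Solving the system yields a = -4, b = 3, c = 6, d = 4.
So f(t) = -4t³ + 3t² + 6t + 4.
Then f(1) = 9.

9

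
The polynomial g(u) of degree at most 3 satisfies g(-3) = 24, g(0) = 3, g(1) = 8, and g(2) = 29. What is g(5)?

248

Write g(u) = au^3 + bu^2 + cu + d. Substituting each data point gives a linear system:
  -27a + 9b - 3c + d = 24
  d = 3
  a + b + c + d = 8
  8a + 4b + 2c + d = 29
Solving the system yields a = 1, b = 5, c = -1, d = 3.
So g(u) = u^3 + 5u^2 - u + 3.
Then g(5) = 248.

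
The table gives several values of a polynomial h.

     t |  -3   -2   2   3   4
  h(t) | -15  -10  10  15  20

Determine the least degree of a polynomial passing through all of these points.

1

Divided differences on the nodes -3, -2, 2, 3, 4:
  order 0: -15  -10  10  15  20
  order 1: 5  5  5  5
  order 2: 0  0  0
  order 3: 0  0
  order 4: 0
The order-1 divided differences are all 5 (nonzero) and every higher order vanishes, so the data lies on a polynomial of degree exactly 1.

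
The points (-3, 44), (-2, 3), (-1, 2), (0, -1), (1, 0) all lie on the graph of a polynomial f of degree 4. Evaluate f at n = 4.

Forward differences of the values at n = -3, -2, -1, 0, 1:
  f  : 44  3  2  -1  0
  Δ  : -41  -1  -3  1
  Δ^2: 40  -2  4
  Δ^3: -42  6
  Δ^4: 48
The fourth differences are constant, confirming degree 4.
Interpolating (Newton forward form) and evaluating at n = 4 gives f(4) = 807.

807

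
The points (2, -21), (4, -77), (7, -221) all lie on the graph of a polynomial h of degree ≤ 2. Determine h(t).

Write h(t) = at^2 + bt + c. Substituting each data point gives a linear system:
  4a + 2b + c = -21
  16a + 4b + c = -77
  49a + 7b + c = -221
Solving the system yields a = -4, b = -4, c = 3.
So h(t) = -4t^2 - 4t + 3.
Check: h(2) = -21. ✓

h(t) = -4t^2 - 4t + 3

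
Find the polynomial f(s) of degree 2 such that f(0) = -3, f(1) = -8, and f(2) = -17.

f(s) = -2s^2 - 3s - 3

Using the Lagrange interpolation formula with nodes 0, 1, 2:
  L_0(s) = (s - 1)(s - 2) / 2
  L_1(s) = s(s - 2) / -1
  L_2(s) = s(s - 1) / 2
Then f(s) = -3·L_0(s) - 8·L_1(s) - 17·L_2(s).
Expanding and collecting terms gives f(s) = -2s² - 3s - 3.
Check: f(0) = -3. ✓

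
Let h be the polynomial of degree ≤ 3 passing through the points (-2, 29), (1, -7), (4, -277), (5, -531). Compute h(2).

Write h(x) = ax^3 + bx^2 + cx + d. Substituting each data point gives a linear system:
  -8a + 4b - 2c + d = 29
  a + b + c + d = -7
  64a + 16b + 4c + d = -277
  125a + 25b + 5c + d = -531
Solving the system yields a = -4, b = -1, c = -1, d = -1.
So h(x) = -4x^3 - x^2 - x - 1.
Then h(2) = -39.

-39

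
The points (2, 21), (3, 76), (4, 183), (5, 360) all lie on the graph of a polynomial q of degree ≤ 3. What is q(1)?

0

Write q(u) = au^3 + bu^2 + cu + d. Substituting each data point gives a linear system:
  8a + 4b + 2c + d = 21
  27a + 9b + 3c + d = 76
  64a + 16b + 4c + d = 183
  125a + 25b + 5c + d = 360
Solving the system yields a = 3, b = -1, c = 3, d = -5.
So q(u) = 3u^3 - u^2 + 3u - 5.
Then q(1) = 0.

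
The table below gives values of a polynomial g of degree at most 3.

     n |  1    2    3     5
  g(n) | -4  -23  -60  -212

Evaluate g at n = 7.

Write g(n) = an^3 + bn^2 + cn + d. Substituting each data point gives a linear system:
  a + b + c + d = -4
  8a + 4b + 2c + d = -23
  27a + 9b + 3c + d = -60
  125a + 25b + 5c + d = -212
Solving the system yields a = -1, b = -3, c = -3, d = 3.
So g(n) = -n³ - 3n² - 3n + 3.
Then g(7) = -508.

-508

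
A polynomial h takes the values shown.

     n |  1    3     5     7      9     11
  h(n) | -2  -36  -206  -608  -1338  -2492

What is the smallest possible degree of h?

Forward differences of the values at n = 1, 3, 5, 7, 9, 11:
  h  : -2  -36  -206  -608  -1338  -2492
  Δ  : -34  -170  -402  -730  -1154
  Δ^2: -136  -232  -328  -424
  Δ^3: -96  -96  -96
  Δ^4: 0  0
  Δ^5: 0
The third differences are constant (-96) and nonzero, while all higher differences vanish, so the minimal degree is 3.

3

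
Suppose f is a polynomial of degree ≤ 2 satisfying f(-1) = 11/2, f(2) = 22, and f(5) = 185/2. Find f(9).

Using the Lagrange interpolation formula with nodes -1, 2, 5:
  L_0(x) = (x - 2)(x - 5) / 18
  L_1(x) = (x + 1)(x - 5) / -9
  L_2(x) = (x + 1)(x - 2) / 18
Then f(x) = 11/2·L_0(x) + 22·L_1(x) + 185/2·L_2(x).
Expanding and collecting terms gives f(x) = 3x^2 + (5/2)x + 5.
Evaluating at x = 9: f(9) = 541/2.

541/2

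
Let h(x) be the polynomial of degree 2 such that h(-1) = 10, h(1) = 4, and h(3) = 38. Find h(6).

164

Using the Lagrange interpolation formula with nodes -1, 1, 3:
  L_0(x) = (x - 1)(x - 3) / 8
  L_1(x) = (x + 1)(x - 3) / -4
  L_2(x) = (x + 1)(x - 1) / 8
Then h(x) = 10·L_0(x) + 4·L_1(x) + 38·L_2(x).
Expanding and collecting terms gives h(x) = 5x^2 - 3x + 2.
Evaluating at x = 6: h(6) = 164.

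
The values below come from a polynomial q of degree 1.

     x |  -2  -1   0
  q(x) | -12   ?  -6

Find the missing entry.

On equispaced nodes a degree-1 polynomial has vanishing second forward difference, so
  q(-2) - 2·q(-1) + q(0) = 0.
Substituting the known values and solving for q(-1):
  -2·q(-1) = 18
  q(-1) = -9.

-9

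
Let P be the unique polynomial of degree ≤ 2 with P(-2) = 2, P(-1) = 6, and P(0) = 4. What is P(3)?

-38

Using the Lagrange interpolation formula with nodes -2, -1, 0:
  L_0(s) = (s + 1)s / 2
  L_1(s) = (s + 2)s / -1
  L_2(s) = (s + 2)(s + 1) / 2
Then P(s) = 2·L_0(s) + 6·L_1(s) + 4·L_2(s).
Expanding and collecting terms gives P(s) = -3s^2 - 5s + 4.
Evaluating at s = 3: P(3) = -38.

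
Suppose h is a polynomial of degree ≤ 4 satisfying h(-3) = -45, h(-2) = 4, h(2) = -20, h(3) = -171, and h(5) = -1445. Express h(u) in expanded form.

h(u) = -2u^4 - 3u^3 + 6u^2 + 6u

Write h(u) = au^4 + bu^3 + cu^2 + du + e. Substituting each data point gives a linear system:
  81a - 27b + 9c - 3d + e = -45
  16a - 8b + 4c - 2d + e = 4
  16a + 8b + 4c + 2d + e = -20
  81a + 27b + 9c + 3d + e = -171
  625a + 125b + 25c + 5d + e = -1445
Solving the system yields a = -2, b = -3, c = 6, d = 6, e = 0.
So h(u) = -2u⁴ - 3u³ + 6u² + 6u.
Check: h(5) = -1445. ✓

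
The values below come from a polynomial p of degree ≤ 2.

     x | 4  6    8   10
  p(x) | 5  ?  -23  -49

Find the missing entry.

-5

The 3 known points determine the degree-2 polynomial uniquely.
Write p(x) = ax^2 + bx + c. Substituting each data point gives a linear system:
  16a + 4b + c = 5
  64a + 8b + c = -23
  100a + 10b + c = -49
Solving the system yields a = -1, b = 5, c = 1.
So p(x) = -x² + 5x + 1.
Then p(6) = -5.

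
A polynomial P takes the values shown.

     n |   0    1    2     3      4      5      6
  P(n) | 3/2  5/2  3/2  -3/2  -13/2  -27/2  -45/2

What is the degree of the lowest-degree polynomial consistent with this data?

Forward differences of the values at n = 0, 1, 2, 3, 4, 5, 6:
  P  : 3/2  5/2  3/2  -3/2  -13/2  -27/2  -45/2
  Δ  : 1  -1  -3  -5  -7  -9
  Δ^2: -2  -2  -2  -2  -2
  Δ^3: 0  0  0  0
  Δ^4: 0  0  0
  Δ^5: 0  0
  Δ^6: 0
The second differences are constant (-2) and nonzero, while all higher differences vanish, so the minimal degree is 2.

2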